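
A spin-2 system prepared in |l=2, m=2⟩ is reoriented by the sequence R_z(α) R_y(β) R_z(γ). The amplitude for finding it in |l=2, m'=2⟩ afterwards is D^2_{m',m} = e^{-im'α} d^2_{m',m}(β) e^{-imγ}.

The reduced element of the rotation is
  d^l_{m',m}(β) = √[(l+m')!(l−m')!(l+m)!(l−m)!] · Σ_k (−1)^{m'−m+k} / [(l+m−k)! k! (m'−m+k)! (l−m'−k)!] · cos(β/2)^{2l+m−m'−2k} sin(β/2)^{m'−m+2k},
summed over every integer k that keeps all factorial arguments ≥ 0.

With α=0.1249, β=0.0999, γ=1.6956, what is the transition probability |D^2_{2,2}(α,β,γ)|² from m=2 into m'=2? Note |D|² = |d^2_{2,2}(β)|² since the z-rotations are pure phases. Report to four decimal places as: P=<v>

D^2_{2,2}(0.1249,0.0999,1.6956) = e^{-i·2·0.1249}·d^2_{2,2}(0.0999)·e^{-i·2·1.6956}. Compute d first:
Half-angle: c=0.998753, s=0.049929. N=√(24·1·24·1)=24.000000
k∈{0} keeps every argument non-negative
  k=0: (−1)^0·24.0000/(24)·0.9988^4·0.0499^0 = +0.995020
d^2_{2,2}(0.0999) = +0.995020
|D^2_{2,2}|² = |d^2_{2,2}(β)|² = (+0.995020)² = 0.990066 (the z-rotation phases have unit modulus)

P=0.9901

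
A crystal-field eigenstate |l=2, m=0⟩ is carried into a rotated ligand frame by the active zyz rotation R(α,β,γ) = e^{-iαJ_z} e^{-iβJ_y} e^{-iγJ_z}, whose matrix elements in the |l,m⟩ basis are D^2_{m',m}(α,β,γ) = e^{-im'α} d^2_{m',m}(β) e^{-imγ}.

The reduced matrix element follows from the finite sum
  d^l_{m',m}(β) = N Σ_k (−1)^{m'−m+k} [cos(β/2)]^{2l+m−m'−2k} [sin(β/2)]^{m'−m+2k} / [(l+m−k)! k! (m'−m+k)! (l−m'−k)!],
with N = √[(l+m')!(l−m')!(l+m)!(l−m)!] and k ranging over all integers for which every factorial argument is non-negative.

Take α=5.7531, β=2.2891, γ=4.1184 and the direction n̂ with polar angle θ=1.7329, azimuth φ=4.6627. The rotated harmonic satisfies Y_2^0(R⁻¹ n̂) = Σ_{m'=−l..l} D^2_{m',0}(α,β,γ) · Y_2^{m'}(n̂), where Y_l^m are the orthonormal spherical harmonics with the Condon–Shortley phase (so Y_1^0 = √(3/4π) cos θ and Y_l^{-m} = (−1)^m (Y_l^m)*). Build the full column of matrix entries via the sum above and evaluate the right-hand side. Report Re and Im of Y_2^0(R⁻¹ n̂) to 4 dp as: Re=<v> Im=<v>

Need the full column D^2_{m',0} for m'=−2..2 at α=5.7531, β=2.2891, γ=4.1184.
cos(β/2)=0.413456, sin(β/2)=0.910524
d^2_{-2,0}: single k=2 term ⇒ +0.347150;  D = +0.169660-0.302867i
d^2_{-1,0}: k∈[1..2] ⇒ +0.157636 -0.764503 = -0.606867;  D = -0.523583+0.306836i
d^2_{0,0}: k∈[0..2] ⇒ +0.029222 -0.566893 +0.687331 = +0.149660;  D = +0.149660+0.000000i
d^2_{1,0}: k∈[0..1] ⇒ -0.157636 +0.764503 = +0.606867;  D = +0.523583+0.306836i
d^2_{2,0}: single k=0 term ⇒ +0.347150;  D = +0.169660+0.302867i
Y_2^{m'}(θ=1.7329,φ=4.6627) and Σ D·Y over m':
  (+0.1697-0.3029i)·(-0.3744-0.0373i)  (-0.5236+0.3068i)·(+0.0061-0.1229i)  (+0.1497+0.0000i)·(-0.2907+0.0000i)  (+0.5236+0.3068i)·(-0.0061-0.1229i)  (+0.1697+0.3029i)·(-0.3744+0.0373i)
Y_2^0(R⁻¹ n̂) = -0.124130+0.000000i

Re=-0.1241 Im=0.0000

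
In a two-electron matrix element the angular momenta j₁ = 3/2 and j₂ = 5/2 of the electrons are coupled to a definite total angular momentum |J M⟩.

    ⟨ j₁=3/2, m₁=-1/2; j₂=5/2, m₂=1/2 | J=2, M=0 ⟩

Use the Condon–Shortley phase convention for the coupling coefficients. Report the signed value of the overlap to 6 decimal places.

triangle: 2!·1!·3!/7! = 12/5040
(j±m)!: 1!·2!·3!·2!·2!·2! = 96
prefactor² = (2J+1)·Δ·N² = 8/7
  k=1: −1/(1!·1!·1!·2!·0!·1!) = -1/2
  k=2: +1/(2!·0!·0!·1!·1!·2!) = 1/4
Σ = -1/4  ⇒  CG² = 8/7·(-1/4)² = 1/14
CG = −√(1/14) = -0.267261

−√(1/14) = -0.267261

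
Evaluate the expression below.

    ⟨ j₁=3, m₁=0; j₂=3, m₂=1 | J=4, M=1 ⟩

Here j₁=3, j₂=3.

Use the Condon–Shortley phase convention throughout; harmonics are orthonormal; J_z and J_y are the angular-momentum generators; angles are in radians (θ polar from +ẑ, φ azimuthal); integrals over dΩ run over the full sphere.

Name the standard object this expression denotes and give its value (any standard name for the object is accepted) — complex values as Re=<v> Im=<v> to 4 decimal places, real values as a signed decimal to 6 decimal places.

Clebsch–Gordan coefficient, −√(15/154) ≈ -0.312094

This is a Clebsch–Gordan (vector-coupling) coefficient.
triangle: 2!*4!*4!/11! = 1152/39916800
(j±m)!: 3!*3!*4!*2!*5!*3! = 1244160
prefactor² = (2J+1)*Δ*N² = 124416/385
  k=0: +1/(0!*2!*3!*4!*1!*0!) = 1/288
  k=1: −1/(1!*1!*2!*3!*2!*1!) = -1/24
  k=2: +1/(2!*0!*1!*2!*3!*2!) = 1/48
Σ = -5/288  ⇒  CG² = 124416/385*(-5/288)² = 15/154
CG = −√(15/154) = -0.312094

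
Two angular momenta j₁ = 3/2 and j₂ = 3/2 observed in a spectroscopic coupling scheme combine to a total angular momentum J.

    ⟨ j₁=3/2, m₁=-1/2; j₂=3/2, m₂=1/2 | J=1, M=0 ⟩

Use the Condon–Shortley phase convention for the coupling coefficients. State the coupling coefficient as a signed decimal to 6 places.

-0.223607

j₁+j₂−J=2  J+j₁−j₂=1  J−j₁+j₂=1  j₁+j₂+J+1=5
(j₁±m₁, j₂±m₂, J±M) = (1,2,2,1,1,1)
P² = 1/5
sum k=1..2:
  [1] −1/1 = -1
  [2] +1/2 = 1/2
S = -1/2
C² = P²·S² = 1/20 ; C = -0.223607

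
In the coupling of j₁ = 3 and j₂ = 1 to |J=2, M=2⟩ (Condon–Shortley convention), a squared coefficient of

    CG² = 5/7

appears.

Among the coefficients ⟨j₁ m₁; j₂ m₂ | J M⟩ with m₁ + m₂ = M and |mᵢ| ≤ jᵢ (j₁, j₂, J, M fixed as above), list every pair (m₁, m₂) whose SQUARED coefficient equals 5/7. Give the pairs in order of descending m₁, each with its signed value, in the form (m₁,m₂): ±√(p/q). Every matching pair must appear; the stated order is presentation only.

Admissible pairs with m₁+m₂ = M = 2: (1,1), (2,0), (3,-1)
  (m₁,m₂)=(3,-1): CG² = 5/7, CG = +√(5/7)   ← matches the target
  (m₁,m₂)=(2,0): CG² = 5/21, CG = −√(5/21)
  (m₁,m₂)=(1,1): CG² = 1/21, CG = +√(1/21)
Pairs with CG² = 5/7: (3,-1): +√(5/7)

(3,-1): +√(5/7)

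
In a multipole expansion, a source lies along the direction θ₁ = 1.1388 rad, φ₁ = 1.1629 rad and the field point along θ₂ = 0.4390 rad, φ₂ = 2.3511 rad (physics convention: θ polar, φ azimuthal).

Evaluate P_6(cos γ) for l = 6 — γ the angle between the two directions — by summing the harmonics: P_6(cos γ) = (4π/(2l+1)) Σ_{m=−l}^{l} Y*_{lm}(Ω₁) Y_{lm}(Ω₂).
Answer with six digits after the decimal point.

Term-by-term m-sum for l=6 (normalisation 4π/13 = 0.966644):
  m=-6: Y*=(0.208253, 0.173360)  Y=(0.000087, -0.002847)  product (0.000512, -0.000578)
  m=-5: Y*=(0.386090, -0.195483)  Y=(0.014475, 0.015231)  product (0.008566, 0.003051)
  m=-4: Y*=(-0.013684, -0.224836)  Y=(-0.093281, -0.001901)  product (0.000849, 0.020999)
  m=-3: Y*=(0.205853, 0.074468)  Y=(0.195410, -0.189526)  product (0.054339, -0.024463)
  m=-2: Y*=(0.210077, -0.223252)  Y=(-0.005039, 0.494544)  product (0.109349, 0.105017)
  m=-1: Y*=(0.046923, 0.108584)  Y=(-0.286948, -0.289887)  product (0.018013, -0.044760)
  m=+0: Y*=(0.315994, -0.000000)  Y=(-0.214575, 0.000000)  product (-0.067805, 0.000000)
  m=+1: Y*=(-0.046923, 0.108584)  Y=(0.286948, -0.289887)  product (0.018013, 0.044760)
  m=+2: Y*=(0.210077, 0.223252)  Y=(-0.005039, -0.494544)  product (0.109349, -0.105017)
  m=+3: Y*=(-0.205853, 0.074468)  Y=(-0.195410, -0.189526)  product (0.054339, 0.024463)
  m=+4: Y*=(-0.013684, 0.224836)  Y=(-0.093281, 0.001901)  product (0.000849, -0.020999)
  m=+5: Y*=(-0.386090, -0.195483)  Y=(-0.014475, 0.015231)  product (0.008566, -0.003051)
  m=+6: Y*=(0.208253, -0.173360)  Y=(0.000087, 0.002847)  product (0.000512, 0.000578)
Total Σ_m = (0.315451, -0.000000). Multiply by 0.966644: (0.304929, -0.000000). P_6(cos γ) = 0.304929

0.304929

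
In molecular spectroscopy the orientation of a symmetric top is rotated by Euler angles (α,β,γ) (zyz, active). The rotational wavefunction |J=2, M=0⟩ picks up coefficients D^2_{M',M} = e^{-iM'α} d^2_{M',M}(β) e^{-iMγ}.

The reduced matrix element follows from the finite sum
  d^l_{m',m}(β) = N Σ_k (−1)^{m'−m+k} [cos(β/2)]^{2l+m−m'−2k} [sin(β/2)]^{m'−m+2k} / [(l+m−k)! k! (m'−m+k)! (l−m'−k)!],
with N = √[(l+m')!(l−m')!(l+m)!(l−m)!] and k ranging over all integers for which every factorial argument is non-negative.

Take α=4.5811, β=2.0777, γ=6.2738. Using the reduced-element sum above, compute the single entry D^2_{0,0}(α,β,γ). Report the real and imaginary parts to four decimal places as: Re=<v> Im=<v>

Re=-0.1465 Im=0.0000

D^2_{0,0}(4.5811,2.0777,6.2738) = e^{-i·0·4.5811}·d^2_{0,0}(2.0777)·e^{-i·0·6.2738}. Compute d first:
c=cos(2.077700/2)=0.507212, s=sin(2.077700/2)=0.861822; N=√[2·2·2·2]=4.000000
The bounds max(0,m−m')=0 and min(l+m,l−m')=2 give 3 terms
  k=0: (−1)^0·4.0000/(4)·0.5072^4·0.8618^0 = +0.066185
  k=1: (−1)^1·4.0000/(1)·0.5072^2·0.8618^2 = -0.764316
  k=2: (−1)^2·4.0000/(4)·0.5072^0·0.8618^4 = +0.551657
d^2_{0,0}(2.0777) = +0.066185 -0.764316 +0.551657 = -0.146475
Phases: e^{-i·(0)·4.5811}=+1.000000+0.000000i, e^{-i·(0)·6.2738}=+1.000000+0.000000i ⇒ D=-0.146475+0.000000i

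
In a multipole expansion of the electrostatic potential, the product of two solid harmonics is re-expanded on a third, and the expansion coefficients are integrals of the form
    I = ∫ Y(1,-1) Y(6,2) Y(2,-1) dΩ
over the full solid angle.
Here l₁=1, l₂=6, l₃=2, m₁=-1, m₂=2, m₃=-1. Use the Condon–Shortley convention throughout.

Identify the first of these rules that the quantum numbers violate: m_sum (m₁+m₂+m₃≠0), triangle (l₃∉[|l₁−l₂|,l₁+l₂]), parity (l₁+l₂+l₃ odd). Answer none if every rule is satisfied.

triangle

azimuthal sum: -1 + 2 − 1 = 0  ✓
l₃ must lie in [5,7]; have l₃=2  ✗
L = 1 + 6 + 2 = 9 (odd)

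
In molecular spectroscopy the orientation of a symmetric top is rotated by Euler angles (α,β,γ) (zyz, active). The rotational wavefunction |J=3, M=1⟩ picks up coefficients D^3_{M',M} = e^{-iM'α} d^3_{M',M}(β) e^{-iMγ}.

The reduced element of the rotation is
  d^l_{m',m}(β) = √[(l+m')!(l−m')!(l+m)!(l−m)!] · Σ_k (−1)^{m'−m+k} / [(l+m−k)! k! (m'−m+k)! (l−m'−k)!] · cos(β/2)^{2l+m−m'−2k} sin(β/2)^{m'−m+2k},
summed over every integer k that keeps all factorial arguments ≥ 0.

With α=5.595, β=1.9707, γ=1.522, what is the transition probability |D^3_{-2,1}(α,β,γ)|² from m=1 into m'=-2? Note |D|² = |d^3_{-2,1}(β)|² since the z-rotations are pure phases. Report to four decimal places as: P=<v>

P=0.0072

First d^3_{-2,1}(β=1.9707), then the phase factors e^{-i(-2)α} and e^{-i(1)γ}:
c=cos(1.970700/2)=0.552571, s=sin(1.970700/2)=0.833466; N=√[1·120·24·2]=75.894664
k: max(0,(1)−(-2))=3 … min(3+(1),3−(-2))=4
  k=3: (−1)^0·75.8947/(12)·0.5526^3·0.8335^3 = +0.617815
  k=4: (−1)^1·75.8947/(24)·0.5526^1·0.8335^5 = -0.702792
d^3_{-2,1}(1.9707) = +0.617815 -0.702792 = -0.084977
|D^3_{-2,1}|² = |d^3_{-2,1}(β)|² = (-0.084977)² = 0.007221 (the z-rotation phases have unit modulus)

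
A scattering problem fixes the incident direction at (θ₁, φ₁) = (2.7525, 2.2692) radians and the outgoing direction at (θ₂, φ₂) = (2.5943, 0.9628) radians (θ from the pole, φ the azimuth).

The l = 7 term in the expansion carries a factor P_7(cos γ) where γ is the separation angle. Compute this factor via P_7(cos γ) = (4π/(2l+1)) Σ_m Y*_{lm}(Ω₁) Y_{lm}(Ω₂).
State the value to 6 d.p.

Addition theorem: P_7(cos γ) = (4π/15) Σ_m Y*_{lm}(Ω₁) Y_{lm}(Ω₂), m = −7…7:
  term(m=-7) = (-0.000003, 0.000001)   from Y*(Ω₁)=(-0.000557, -0.000099), Y(Ω₂)=(0.004638, -0.002277)
  term(m=-6) = (0.000003, 0.000164)   from Y*(Ω₁)=(-0.002572, -0.004472), Y(Ω₂)=(-0.027744, -0.015387)
  term(m=-5) = (0.003360, 0.000854)   from Y*(Ω₁)=(0.010024, -0.027424), Y(Ω₂)=(0.012043, 0.118116)
  term(m=-4) = (0.016711, -0.029652)   from Y*(Ω₁)=(0.107457, -0.038979), Y(Ω₂)=(0.225885, -0.194001)
  term(m=-3) = (-0.106400, -0.104755)   from Y*(Ω₁)=(0.268203, 0.155139), Y(Ω₂)=(-0.466542, -0.120716)
  term(m=-2) = (-0.180604, 0.105526)   from Y*(Ω₁)=(0.092445, 0.525954), Y(Ω₂)=(0.136078, 0.367301)
  term(m=-1) = (-0.012222, -0.045142)   from Y*(Ω₁)=(-0.264172, 0.314654), Y(Ω₂)=(-0.065024, 0.093433)
  term(m=+0) = (0.111499, 0.000000)   from Y*(Ω₁)=(0.256578, -0.000000), Y(Ω₂)=(0.434563, 0.000000)
  term(m=+1) = (-0.012222, 0.045142)   from Y*(Ω₁)=(0.264172, 0.314654), Y(Ω₂)=(0.065024, 0.093433)
  term(m=+2) = (-0.180604, -0.105526)   from Y*(Ω₁)=(0.092445, -0.525954), Y(Ω₂)=(0.136078, -0.367301)
  term(m=+3) = (-0.106400, 0.104755)   from Y*(Ω₁)=(-0.268203, 0.155139), Y(Ω₂)=(0.466542, -0.120716)
  term(m=+4) = (0.016711, 0.029652)   from Y*(Ω₁)=(0.107457, 0.038979), Y(Ω₂)=(0.225885, 0.194001)
  term(m=+5) = (0.003360, -0.000854)   from Y*(Ω₁)=(-0.010024, -0.027424), Y(Ω₂)=(-0.012043, 0.118116)
  term(m=+6) = (0.000003, -0.000164)   from Y*(Ω₁)=(-0.002572, 0.004472), Y(Ω₂)=(-0.027744, 0.015387)
  term(m=+7) = (-0.000003, -0.000001)   from Y*(Ω₁)=(0.000557, -0.000099), Y(Ω₂)=(-0.004638, -0.002277)
Accumulated sum (-0.446810, -0.000000); after 4π/(2l+1) scaling, (-0.374319, -0.000000) ⇒ P_7 = -0.374319

-0.374319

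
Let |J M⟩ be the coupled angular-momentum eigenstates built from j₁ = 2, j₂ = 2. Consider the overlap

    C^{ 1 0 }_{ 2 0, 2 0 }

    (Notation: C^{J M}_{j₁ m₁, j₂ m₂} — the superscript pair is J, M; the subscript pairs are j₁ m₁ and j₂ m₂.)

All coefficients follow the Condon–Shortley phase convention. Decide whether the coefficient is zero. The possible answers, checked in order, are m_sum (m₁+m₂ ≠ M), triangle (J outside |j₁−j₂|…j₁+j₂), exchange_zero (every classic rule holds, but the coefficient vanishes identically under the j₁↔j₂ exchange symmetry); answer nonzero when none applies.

exchange_zero

m-sum: m₁+m₂ = 0+0 = 0, M = 0  ✓
triangle: |j₁−j₂| = 0 ≤ J = 1 ≤ j₁+j₂ = 4  ✓
exchange: j₁=j₂ and m₁=m₂, and (−1)^(j₁+j₂−J) = (−1)^3 = −1 forces ⟨j₁m₁;j₂m₂|JM⟩ = −⟨j₂m₂;j₁m₁|JM⟩ = −⟨j₁m₁;j₂m₂|JM⟩ ⇒ the coefficient vanishes identically
Racah sum check: Σ_k collapses to 0 ⇒ CG = 0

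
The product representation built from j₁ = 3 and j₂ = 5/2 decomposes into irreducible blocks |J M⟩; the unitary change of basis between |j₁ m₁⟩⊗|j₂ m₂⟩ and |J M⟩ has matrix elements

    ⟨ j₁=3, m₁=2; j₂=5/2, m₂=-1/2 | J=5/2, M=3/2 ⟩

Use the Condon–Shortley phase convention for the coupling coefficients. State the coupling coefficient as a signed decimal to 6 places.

√[6·3!3!2!/9! · 5!1!2!3!4!1!] = √(288/7)
  +(−1)^0/∏(0,3,1,2,2,0)! = 1/24  (running 1/24)
  +(−1)^1/∏(1,2,0,1,3,1)! = -1/12  (running -1/24)
⟨..|..⟩ = √(288/7)·(-1/24) = -0.267261

−√(1/14) ≈ -0.267261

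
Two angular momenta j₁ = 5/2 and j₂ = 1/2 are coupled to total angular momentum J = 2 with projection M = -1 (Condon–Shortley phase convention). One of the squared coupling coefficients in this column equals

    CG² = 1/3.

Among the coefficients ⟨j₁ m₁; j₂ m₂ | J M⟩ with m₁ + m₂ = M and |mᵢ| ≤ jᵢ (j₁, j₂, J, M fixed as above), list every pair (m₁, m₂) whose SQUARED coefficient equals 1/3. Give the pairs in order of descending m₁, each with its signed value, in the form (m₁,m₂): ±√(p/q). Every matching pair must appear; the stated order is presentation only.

(-1/2,-1/2): +√(1/3)

Admissible pairs with m₁+m₂ = M = -1: (-3/2,1/2), (-1/2,-1/2)
  (m₁,m₂)=(-1/2,-1/2): CG² = 1/3, CG = +√(1/3)   ← matches the target
  (m₁,m₂)=(-3/2,1/2): CG² = 2/3, CG = −√(2/3)
Pairs with CG² = 1/3: (-1/2,-1/2): +√(1/3)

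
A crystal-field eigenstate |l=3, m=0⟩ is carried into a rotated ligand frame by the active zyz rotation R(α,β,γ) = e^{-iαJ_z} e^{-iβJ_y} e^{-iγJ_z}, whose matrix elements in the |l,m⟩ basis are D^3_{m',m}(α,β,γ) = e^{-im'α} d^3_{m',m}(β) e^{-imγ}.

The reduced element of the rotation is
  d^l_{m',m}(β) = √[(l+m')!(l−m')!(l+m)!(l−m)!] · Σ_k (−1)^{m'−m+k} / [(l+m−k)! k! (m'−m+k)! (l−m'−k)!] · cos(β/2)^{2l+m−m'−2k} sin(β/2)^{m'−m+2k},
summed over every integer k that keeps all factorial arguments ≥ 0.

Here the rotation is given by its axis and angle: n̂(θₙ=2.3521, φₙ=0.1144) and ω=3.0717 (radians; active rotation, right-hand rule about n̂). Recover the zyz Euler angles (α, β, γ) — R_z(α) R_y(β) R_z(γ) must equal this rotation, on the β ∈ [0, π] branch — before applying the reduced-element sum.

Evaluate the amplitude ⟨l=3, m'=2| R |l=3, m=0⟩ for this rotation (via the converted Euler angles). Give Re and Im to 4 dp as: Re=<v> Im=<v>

Re=-0.0090 Im=0.0031

Axis–angle → zyz. n̂ = (sinθₙcosφₙ, sinθₙsinφₙ, cosθₙ) = (+0.705355, +0.081047, -0.704206), ω = 3.0717.
R = I cosω + sinω [n̂]ₓ + (1−cosω) n̂n̂ᵀ gives
  R = [-0.003721, +0.163372, -0.986557; +0.065015, -0.984437, -0.163266; -0.997877, -0.064748, -0.006958]
β = atan2(√(R₁₃²+R₂₃²), R₃₃) = 1.577755; α = atan2(R₂₃, R₁₃) mod 2π = 3.305597; γ = atan2(R₃₂, −R₃₁) mod 2π = 6.218390
Split into d^3_{2,0}(β=1.5778) × two z-phases.
c=cos(1.577755/2)=0.704642, s=sin(1.577755/2)=0.709563; N=√[120·1·6·6]=65.726707
The bounds max(0,m−m')=0 and min(l+m,l−m')=1 give 2 terms
  k=0: (−1)^2·65.7267/(12)·0.7046^4·0.7096^2 = +0.679856
  k=1: (−1)^3·65.7267/(12)·0.7046^2·0.7096^4 = -0.689384
d^3_{2,0}(1.5778) = +0.679856 -0.689384 = -0.009527
Attach z-rotation phases: D = e^{-i(2)(3.3056)}·(-0.009527)·e^{-i(0)(6.2184)} = -0.009019+0.003069i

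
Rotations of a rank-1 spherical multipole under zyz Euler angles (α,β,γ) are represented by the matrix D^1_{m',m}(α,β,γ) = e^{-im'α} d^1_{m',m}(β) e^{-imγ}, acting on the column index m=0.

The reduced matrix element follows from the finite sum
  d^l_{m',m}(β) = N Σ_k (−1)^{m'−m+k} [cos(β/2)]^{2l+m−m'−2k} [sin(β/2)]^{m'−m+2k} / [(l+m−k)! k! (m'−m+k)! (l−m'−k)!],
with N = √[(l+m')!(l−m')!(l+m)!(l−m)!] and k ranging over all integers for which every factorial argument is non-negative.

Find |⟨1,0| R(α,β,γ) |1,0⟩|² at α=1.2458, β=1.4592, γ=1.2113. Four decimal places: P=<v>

First d^1_{0,0}(β=1.4592), then the phase factors e^{-i(0)α} and e^{-i(0)γ}:
c=cos(1.459200/2)=0.745441, s=sin(1.459200/2)=0.666572; N=√[1·1·1·1]=1.000000
k: max(0,(0)−(0))=0 … min(1+(0),1−(0))=1
  k=0: (−1)^0·1.0000/(1)·0.7454^2·0.6666^0 = +0.555682
  k=1: (−1)^1·1.0000/(1)·0.7454^0·0.6666^2 = -0.444318
d^1_{0,0}(1.4592) = +0.555682 -0.444318 = +0.111365
|D^1_{0,0}|² = |d^1_{0,0}(β)|² = (+0.111365)² = 0.012402 (the z-rotation phases have unit modulus)

P=0.0124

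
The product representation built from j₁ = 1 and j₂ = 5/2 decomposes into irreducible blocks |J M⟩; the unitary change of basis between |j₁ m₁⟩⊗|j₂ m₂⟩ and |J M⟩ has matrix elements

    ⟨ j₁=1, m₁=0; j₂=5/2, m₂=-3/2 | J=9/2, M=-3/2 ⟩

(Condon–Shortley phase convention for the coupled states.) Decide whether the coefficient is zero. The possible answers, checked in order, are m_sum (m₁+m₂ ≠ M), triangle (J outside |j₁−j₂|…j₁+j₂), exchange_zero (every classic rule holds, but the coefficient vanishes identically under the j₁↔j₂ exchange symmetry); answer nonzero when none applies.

triangle

m-sum: m₁+m₂ = 0+(-3/2) = -3/2, M = -3/2  ✓
triangle: need |j₁−j₂| ≤ J ≤ j₁+j₂, i.e. J ∈ [3/2, 7/2]; J = 9/2 is outside ✗ ⇒ coefficient is 0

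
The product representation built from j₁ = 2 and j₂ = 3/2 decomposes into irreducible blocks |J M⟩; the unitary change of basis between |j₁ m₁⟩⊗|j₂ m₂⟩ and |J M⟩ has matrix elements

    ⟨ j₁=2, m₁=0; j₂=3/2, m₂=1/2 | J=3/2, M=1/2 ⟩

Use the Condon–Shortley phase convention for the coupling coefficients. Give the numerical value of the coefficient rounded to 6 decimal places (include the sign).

j₁+j₂−J=2  J+j₁−j₂=2  J−j₁+j₂=1  j₁+j₂+J+1=6
(j₁±m₁, j₂±m₂, J±M) = (2,2,2,1,2,1)
P² = 16/45
sum k=1..2:
  [1] −1/1 = -1
  [2] +1/4 = 1/4
S = -3/4
C² = P²·S² = 1/5 ; C = -0.447214

-0.447214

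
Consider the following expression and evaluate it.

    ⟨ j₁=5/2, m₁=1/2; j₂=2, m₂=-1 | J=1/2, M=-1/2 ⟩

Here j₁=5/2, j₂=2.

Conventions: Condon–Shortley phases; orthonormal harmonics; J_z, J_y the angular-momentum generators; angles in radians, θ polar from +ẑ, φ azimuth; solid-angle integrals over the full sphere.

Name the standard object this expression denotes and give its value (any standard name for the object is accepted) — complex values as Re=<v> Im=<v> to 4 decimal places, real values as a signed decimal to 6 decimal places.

This is a Clebsch–Gordan (vector-coupling) coefficient.
√[2·4!1!0!/6! · 3!2!1!3!0!1!] = √(24/5)
  +(−1)^1/∏(1,3,1,0,0,0)! = -1/6  (running -1/6)
⟨..|..⟩ = √(24/5)·(-1/6) = -0.365148

Clebsch–Gordan coefficient, −√(2/15) ≈ -0.365148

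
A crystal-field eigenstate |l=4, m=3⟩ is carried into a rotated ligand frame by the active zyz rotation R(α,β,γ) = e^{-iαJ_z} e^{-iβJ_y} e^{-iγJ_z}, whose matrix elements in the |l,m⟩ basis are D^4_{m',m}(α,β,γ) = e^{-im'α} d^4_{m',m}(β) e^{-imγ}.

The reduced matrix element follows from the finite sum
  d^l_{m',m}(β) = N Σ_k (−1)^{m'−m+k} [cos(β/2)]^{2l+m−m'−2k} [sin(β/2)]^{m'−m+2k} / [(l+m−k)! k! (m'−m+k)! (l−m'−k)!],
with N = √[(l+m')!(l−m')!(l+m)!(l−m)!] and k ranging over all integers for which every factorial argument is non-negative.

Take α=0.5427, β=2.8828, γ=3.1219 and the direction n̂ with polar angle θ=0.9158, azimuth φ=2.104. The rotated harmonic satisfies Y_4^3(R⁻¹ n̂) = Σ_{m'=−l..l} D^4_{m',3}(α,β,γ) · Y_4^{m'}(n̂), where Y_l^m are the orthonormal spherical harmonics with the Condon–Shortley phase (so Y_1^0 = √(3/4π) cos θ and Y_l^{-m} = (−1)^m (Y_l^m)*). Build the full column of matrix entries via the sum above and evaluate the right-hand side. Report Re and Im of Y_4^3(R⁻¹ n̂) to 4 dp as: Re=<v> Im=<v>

Need the full column D^4_{m',3} for m'=−4..4 at α=0.5427, β=2.8828, γ=3.1219.
cos(β/2)=0.129036, sin(β/2)=0.991640
d^4_{-4,3}: single k=7 term ⇒ +0.344138;  D = +0.210747-0.272060i
d^4_{-3,3}: k∈[6..7] ⇒ +0.110826 -0.935044 = -0.824219;  D = -0.095707+0.818643i
d^4_{-2,3}: k∈[5..6] ⇒ +0.023125 -0.455252 = -0.432127;  D = +0.178694+0.393449i
d^4_{-1,3}: k∈[4..5] ⇒ +0.003546 -0.125665 = -0.122118;  D = +0.100666+0.069132i
d^4_{0,3}: k∈[3..4] ⇒ +0.000413 -0.024376 = -0.023963;  D = +0.023921+0.001415i
d^4_{1,3}: k∈[2..3] ⇒ +0.000036 -0.003546 = -0.003510;  D = +0.003108-0.001632i
d^4_{2,3}: k∈[1..2] ⇒ +0.000002 -0.000392 = -0.000389;  D = +0.000202-0.000333i
d^4_{3,3}: k∈[0..1] ⇒ +0.000000 -0.000032 = -0.000032;  D = +0.000000-0.000032i
d^4_{4,3}: single k=0 term ⇒ -0.000002;  D = -0.000001-0.000001i
Y_4^{m'}(θ=0.9158,φ=2.104) and Σ D·Y over m':
  (+0.2107-0.2721i)·(-0.0933-0.1481i)  (-0.0957+0.8186i)·(+0.3801-0.0110i)  (+0.1787+0.3934i)·(-0.1624+0.2942i)  (+0.1007+0.0691i)·(+0.0468+0.0792i)  (+0.0239+0.0014i)·(-0.3505+0.0000i)  (+0.0031-0.0016i)·(-0.0468+0.0792i)  (+0.0002-0.0003i)·(-0.1624-0.2942i)  (+0.0000-0.0000i)·(-0.3801-0.0110i)  (-0.0000-0.0000i)·(-0.0933+0.1481i)
Y_4^3(R⁻¹ n̂) = -0.241464+0.306121i

Re=-0.2415 Im=0.3061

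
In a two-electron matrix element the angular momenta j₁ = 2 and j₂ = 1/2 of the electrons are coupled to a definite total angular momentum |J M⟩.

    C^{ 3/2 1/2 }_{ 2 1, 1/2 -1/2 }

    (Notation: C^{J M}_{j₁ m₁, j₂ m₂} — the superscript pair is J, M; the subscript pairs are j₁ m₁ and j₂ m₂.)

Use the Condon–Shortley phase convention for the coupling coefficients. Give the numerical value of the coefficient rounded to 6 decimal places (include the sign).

+0.774597

j₁+j₂−J=1  J+j₁−j₂=3  J−j₁+j₂=0  j₁+j₂+J+1=5
(j₁±m₁, j₂±m₂, J±M) = (3,1,0,1,2,1)
P² = 12/5
sum k=0..0:
  [0] +1/2 = 1/2
S = 1/2
C² = P²·S² = 3/5 ; C = +0.774597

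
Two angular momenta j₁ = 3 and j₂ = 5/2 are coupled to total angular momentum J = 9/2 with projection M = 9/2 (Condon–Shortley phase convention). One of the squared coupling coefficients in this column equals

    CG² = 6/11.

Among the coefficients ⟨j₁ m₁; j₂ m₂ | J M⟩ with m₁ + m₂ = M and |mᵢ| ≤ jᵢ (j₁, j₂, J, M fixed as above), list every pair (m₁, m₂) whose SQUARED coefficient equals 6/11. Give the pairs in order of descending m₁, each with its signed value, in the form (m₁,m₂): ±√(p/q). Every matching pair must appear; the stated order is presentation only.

Admissible pairs with m₁+m₂ = M = 9/2: (2,5/2), (3,3/2)
  (m₁,m₂)=(3,3/2): CG² = 6/11, CG = +√(6/11)   ← matches the target
  (m₁,m₂)=(2,5/2): CG² = 5/11, CG = −√(5/11)
Pairs with CG² = 6/11: (3,3/2): +√(6/11)

(3,3/2): +√(6/11)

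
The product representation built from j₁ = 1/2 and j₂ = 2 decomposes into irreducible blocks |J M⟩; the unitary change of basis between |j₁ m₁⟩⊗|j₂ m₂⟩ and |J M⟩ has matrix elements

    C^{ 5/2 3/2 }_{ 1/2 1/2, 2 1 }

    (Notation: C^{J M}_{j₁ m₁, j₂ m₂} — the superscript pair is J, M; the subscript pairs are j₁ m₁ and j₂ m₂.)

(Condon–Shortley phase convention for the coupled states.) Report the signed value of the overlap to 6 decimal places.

+0.894427

j₁+j₂−J=0  J+j₁−j₂=1  J−j₁+j₂=4  j₁+j₂+J+1=6
(j₁±m₁, j₂±m₂, J±M) = (1,0,3,1,4,1)
P² = 144/5
sum k=0..0:
  [0] +1/6 = 1/6
S = 1/6
C² = P²·S² = 4/5 ; C = +0.894427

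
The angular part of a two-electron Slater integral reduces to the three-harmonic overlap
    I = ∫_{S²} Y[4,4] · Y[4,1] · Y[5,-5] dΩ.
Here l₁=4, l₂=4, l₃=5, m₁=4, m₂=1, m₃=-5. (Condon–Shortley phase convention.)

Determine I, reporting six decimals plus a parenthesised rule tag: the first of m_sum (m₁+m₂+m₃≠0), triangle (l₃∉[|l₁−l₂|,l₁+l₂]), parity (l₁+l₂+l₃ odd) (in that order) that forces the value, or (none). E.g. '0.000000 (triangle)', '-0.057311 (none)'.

L=13 odd ⇒ parity kills the (l;000) factor ⇒ I = 0

0.000000 (parity)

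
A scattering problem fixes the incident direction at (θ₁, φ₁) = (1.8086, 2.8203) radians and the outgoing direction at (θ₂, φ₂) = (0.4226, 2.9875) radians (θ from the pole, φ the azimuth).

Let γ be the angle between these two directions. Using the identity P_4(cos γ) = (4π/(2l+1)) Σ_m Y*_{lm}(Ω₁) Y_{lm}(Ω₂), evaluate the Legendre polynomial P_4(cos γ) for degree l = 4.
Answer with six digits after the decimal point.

0.260345

Term-by-term m-sum for l=4 (normalisation 4π/9 = 1.396263):
  [-4]  conj(Y_{4,-4})(Ω₁) = (0.111233, -0.378787) ; Y_{4,-4}(Ω₂) = (0.010217, 0.007238) ; Δ = (0.003878, -0.003065)
  [-3]  conj(Y_{4,-3})(Ω₁) = (0.154365, -0.222319) ; Y_{4,-3}(Ω₂) = (-0.070488, -0.035123) ; Δ = (-0.018689, 0.010249)
  [-2]  conj(Y_{4,-2})(Ω₁) = (-0.154687, 0.115794) ; Y_{4,-2}(Ω₂) = (0.258578, 0.082313) ; Δ = (-0.049530, 0.017209)
  [-1]  conj(Y_{4,-1})(Ω₁) = (-0.268378, 0.089323) ; Y_{4,-1}(Ω₂) = (-0.493556, -0.076661) ; Δ = (0.139307, -0.023512)
  [+0]  conj(Y_{4,0})(Ω₁) = (0.152649, -0.000000) ; Y_{4,0}(Ω₂) = (0.239280, 0.000000) ; Δ = (0.036526, 0.000000)
  [+1]  conj(Y_{4,1})(Ω₁) = (0.268378, 0.089323) ; Y_{4,1}(Ω₂) = (0.493556, -0.076661) ; Δ = (0.139307, 0.023512)
  [+2]  conj(Y_{4,2})(Ω₁) = (-0.154687, -0.115794) ; Y_{4,2}(Ω₂) = (0.258578, -0.082313) ; Δ = (-0.049530, -0.017209)
  [+3]  conj(Y_{4,3})(Ω₁) = (-0.154365, -0.222319) ; Y_{4,3}(Ω₂) = (0.070488, -0.035123) ; Δ = (-0.018689, -0.010249)
  [+4]  conj(Y_{4,4})(Ω₁) = (0.111233, 0.378787) ; Y_{4,4}(Ω₂) = (0.010217, -0.007238) ; Δ = (0.003878, 0.003065)
Σ over m = (0.186458, -0.000000); ×(4π/9) → (0.260345, -0.000000). Real part: 0.260345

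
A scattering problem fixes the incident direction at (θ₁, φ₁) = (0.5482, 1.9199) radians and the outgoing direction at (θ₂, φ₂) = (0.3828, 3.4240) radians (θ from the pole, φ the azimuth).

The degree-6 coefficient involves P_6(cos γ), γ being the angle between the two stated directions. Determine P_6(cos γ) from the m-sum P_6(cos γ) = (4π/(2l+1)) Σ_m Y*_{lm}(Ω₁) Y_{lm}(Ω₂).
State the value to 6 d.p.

-0.398053

Term-by-term m-sum for l=6 (normalisation 4π/13 = 0.966644):
  m=-6: (0.00484 - 0.00838j) × (-0.00016 - 0.00130j) = -0.00001 - 0.00000j  (running Σ = -0.00001 - 0.00000j)
  m=-5: (-0.05407 - 0.00954j) × (-0.00178 + 0.01114j) = 0.00020 - 0.00059j  (running Σ = 0.00019 - 0.00059j)
  m=-4: (0.03202 + 0.18176j) × (0.02510 - 0.05316j) = 0.01047 + 0.00286j  (running Σ = 0.01066 + 0.00227j)
  m=-3: (0.34161 - 0.19717j) × (-0.13479 + 0.15257j) = -0.01596 + 0.07870j  (running Σ = -0.00530 + 0.08097j)
  m=-2: (-0.36573 - 0.30693j) × (0.38174 - 0.24190j) = -0.21386 - 0.02870j  (running Σ = -0.21916 + 0.05227j)
  m=-1: (-0.04116 + 0.11308j) × (-0.49623 + 0.14399j) = 0.00414 - 0.06204j  (running Σ = -0.21502 - 0.00977j)
  m=0: (-0.40513 + 0.00000j) × (-0.04503 + 0.00000j) = 0.01824 + 0.00000j  (running Σ = -0.19677 - 0.00977j)
  m=1: (0.04116 + 0.11308j) × (0.49623 + 0.14399j) = 0.00414 + 0.06204j  (running Σ = -0.19263 + 0.05227j)
  m=2: (-0.36573 + 0.30693j) × (0.38174 + 0.24190j) = -0.21386 + 0.02870j  (running Σ = -0.40649 + 0.08097j)
  m=3: (-0.34161 - 0.19717j) × (0.13479 + 0.15257j) = -0.01596 - 0.07870j  (running Σ = -0.42245 + 0.00227j)
  m=4: (0.03202 - 0.18176j) × (0.02510 + 0.05316j) = 0.01047 - 0.00286j  (running Σ = -0.41198 - 0.00059j)
  m=5: (0.05407 - 0.00954j) × (0.00178 + 0.01114j) = 0.00020 + 0.00059j  (running Σ = -0.41178 - 0.00000j)
  m=6: (0.00484 + 0.00838j) × (-0.00016 + 0.00130j) = -0.00001 + 0.00000j  (running Σ = -0.41179 - 0.00000j)
Total Σ_m = -0.41179 - 0.00000j. Multiply by 0.966644: -0.39805 - 0.00000j. P_6(cos γ) = -0.398053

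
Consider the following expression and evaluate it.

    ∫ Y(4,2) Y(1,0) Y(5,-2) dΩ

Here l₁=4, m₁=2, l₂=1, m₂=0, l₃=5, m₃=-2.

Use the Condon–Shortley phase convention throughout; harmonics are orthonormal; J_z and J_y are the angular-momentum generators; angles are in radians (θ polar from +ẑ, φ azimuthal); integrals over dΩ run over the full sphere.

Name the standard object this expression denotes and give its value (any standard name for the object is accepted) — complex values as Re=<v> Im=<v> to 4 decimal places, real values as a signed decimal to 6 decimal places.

Gaunt coefficient, +0.225034

This is a Gaunt coefficient — the integral of a triple product of spherical harmonics over the sphere.
Rules hold: Σm=0, L=10 even, 3≤5≤5.
N = 9·3·11 = 297
Δ = 0!·8!·2!/11! = 1/495
Racah Σ t=0..0: t=0:+1/576 = 1/576
⇒ 3j(4 1 5; 0 0 0)² = 5/99, sgn -1
Racah Σ t=0..0: t=0:+1/1440 = 1/1440
⇒ 3j(4 1 5; 2 0 -2)² = 7/165, sgn -1
4πI² = N·(3j₀)²·(3jₘ)² = 7/11
I = +1·√(0.636364/4π) = 0.22503380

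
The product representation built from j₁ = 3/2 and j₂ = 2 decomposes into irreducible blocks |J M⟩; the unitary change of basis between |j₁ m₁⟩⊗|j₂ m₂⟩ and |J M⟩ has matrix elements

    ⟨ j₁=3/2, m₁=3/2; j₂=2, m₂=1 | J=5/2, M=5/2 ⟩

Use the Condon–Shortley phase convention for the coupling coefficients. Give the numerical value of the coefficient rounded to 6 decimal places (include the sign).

+0.654654  (= +√(3/7))

√[6·1!2!3!/7! · 3!0!3!1!5!0!] = √(432/7)
  +(−1)^0/∏(0,1,0,3,2,0)! = 1/12  (running 1/12)
⟨..|..⟩ = √(432/7)·(1/12) = +0.654654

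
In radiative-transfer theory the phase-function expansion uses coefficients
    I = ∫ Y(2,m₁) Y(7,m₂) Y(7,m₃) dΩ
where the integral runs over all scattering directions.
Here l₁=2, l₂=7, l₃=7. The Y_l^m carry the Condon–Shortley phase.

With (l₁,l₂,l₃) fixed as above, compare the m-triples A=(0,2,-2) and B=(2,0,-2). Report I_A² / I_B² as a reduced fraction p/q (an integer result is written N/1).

Shared (l₁,l₂,l₃)=(2,7,7): N and (l;000)² cancel in I_A²/I_B².
A: Δ = 2!·2!·12!/17! = 1/185640; Racah Σ t=0..2: t=0:+1/8709120 t=1:−1/967680 t=2:+1/2419200 = -11/21772800; ⇒ 3j(2 7 7; 0 2 -2)² = 242/23205, sgn +1
B: Δ = 2!·2!·12!/17! = 1/185640; Racah Σ t=0..0: t=0:+1/2419200 = 1/2419200; ⇒ 3j(2 7 7; 2 0 -2)² = 27/1105, sgn -1
I_A²/I_B² = (242/23205)/(27/1105) = 242/567

242/567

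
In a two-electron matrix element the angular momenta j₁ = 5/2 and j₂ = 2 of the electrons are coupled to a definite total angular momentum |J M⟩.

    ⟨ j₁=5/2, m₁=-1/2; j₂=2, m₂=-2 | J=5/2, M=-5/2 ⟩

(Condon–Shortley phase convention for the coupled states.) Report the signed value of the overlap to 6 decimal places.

+0.462910  (= +√(3/14))

triangle: 2!·3!·2!/8! = 24/40320
(j±m)!: 2!·3!·0!·4!·0!·5! = 34560
prefactor² = (2J+1)·Δ·N² = 864/7
  k=0: +1/(0!·2!·3!·0!·0!·2!) = 1/24
Σ = 1/24  ⇒  CG² = 864/7·(1/24)² = 3/14
CG = +√(3/14) = +0.462910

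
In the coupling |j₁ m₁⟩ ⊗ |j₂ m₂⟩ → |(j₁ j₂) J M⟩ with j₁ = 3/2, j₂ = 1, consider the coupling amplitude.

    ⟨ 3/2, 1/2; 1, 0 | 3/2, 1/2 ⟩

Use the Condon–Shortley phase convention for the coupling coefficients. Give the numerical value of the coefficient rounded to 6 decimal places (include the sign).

+0.258199  (= +√(1/15))

√[4·1!2!1!/5! · 2!1!1!1!2!1!] = √(4/15)
  +(−1)^0/∏(0,1,1,1,1,0)! = 1  (running 1)
  +(−1)^1/∏(1,0,0,0,2,1)! = -1/2  (running 1/2)
⟨..|..⟩ = √(4/15)·(1/2) = +0.258199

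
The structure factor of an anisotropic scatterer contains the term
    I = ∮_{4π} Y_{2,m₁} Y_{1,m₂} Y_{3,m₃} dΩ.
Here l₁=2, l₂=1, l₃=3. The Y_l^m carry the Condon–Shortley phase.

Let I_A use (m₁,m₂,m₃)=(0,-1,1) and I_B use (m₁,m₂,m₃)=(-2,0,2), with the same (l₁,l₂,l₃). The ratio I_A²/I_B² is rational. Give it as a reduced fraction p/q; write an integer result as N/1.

l's match ⇒ only the (l;m) 3-j factors differ between A and B.
A: triangle coeff Δ(2,1,3) = 1/105; Σ_t [0,0]: t=0:+1/8 = 1/8; (3j)²=2/35 [(2 1 3; 0 -1 1)], sign=+1
B: triangle coeff Δ(2,1,3) = 1/105; Σ_t [0,0]: t=0:+1/24 = 1/24; (3j)²=1/21 [(2 1 3; -2 0 2)], sign=-1
I_A²/I_B² = (2/35)/(1/21) = 6/5

6/5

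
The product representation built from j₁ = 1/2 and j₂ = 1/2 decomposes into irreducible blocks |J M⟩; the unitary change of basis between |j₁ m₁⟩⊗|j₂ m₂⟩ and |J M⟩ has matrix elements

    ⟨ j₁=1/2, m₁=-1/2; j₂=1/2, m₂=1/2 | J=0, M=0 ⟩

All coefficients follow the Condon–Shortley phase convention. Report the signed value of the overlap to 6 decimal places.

√[1·1!0!0!/2! · 0!1!1!0!0!0!] = √(1/2)
  +(−1)^1/∏(1,0,0,0,0,0)! = -1  (running -1)
⟨..|..⟩ = √(1/2)·(-1) = -0.707107

-0.707107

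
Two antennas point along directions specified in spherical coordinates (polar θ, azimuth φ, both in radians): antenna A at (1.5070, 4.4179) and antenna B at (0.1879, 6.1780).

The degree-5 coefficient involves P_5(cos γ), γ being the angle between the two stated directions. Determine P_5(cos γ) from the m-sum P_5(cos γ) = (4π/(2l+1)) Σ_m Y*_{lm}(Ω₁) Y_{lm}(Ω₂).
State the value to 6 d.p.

0.051477

Term-by-term m-sum for l=5 (normalisation 4π/11 = 1.142397):
  m=-5: Y*=(-0.457210, -0.045113)  Y=(0.000091, 0.000053)  product (-0.000039, -0.000028)
  m=-4: Y*=(0.035530, -0.085742)  Y=(0.001602, 0.000717)  product (0.000118, -0.000112)
  m=-3: Y*=(-0.256045, -0.210176)  Y=(0.016475, 0.005378)  product (-0.003088, -0.004840)
  m=-2: Y*=(0.088386, -0.059048)  Y=(0.107680, 0.022993)  product (0.010875, -0.004326)
  m=-1: Y*=(-0.087526, -0.288572)  Y=(0.419367, 0.044275)  product (-0.023929, -0.124893)
  m=+0: Y*=(0.109726, -0.000000)  Y=(0.703449, 0.000000)  product (0.077186, 0.000000)
  m=+1: Y*=(0.087526, -0.288572)  Y=(-0.419367, 0.044275)  product (-0.023929, 0.124893)
  m=+2: Y*=(0.088386, 0.059048)  Y=(0.107680, -0.022993)  product (0.010875, 0.004326)
  m=+3: Y*=(0.256045, -0.210176)  Y=(-0.016475, 0.005378)  product (-0.003088, 0.004840)
  m=+4: Y*=(0.035530, 0.085742)  Y=(0.001602, -0.000717)  product (0.000118, 0.000112)
  m=+5: Y*=(0.457210, -0.045113)  Y=(-0.000091, 0.000053)  product (-0.000039, 0.000028)
Accumulated sum (0.045061, -0.000000); after 4π/(2l+1) scaling, (0.051477, -0.000000) ⇒ P_5 = 0.051477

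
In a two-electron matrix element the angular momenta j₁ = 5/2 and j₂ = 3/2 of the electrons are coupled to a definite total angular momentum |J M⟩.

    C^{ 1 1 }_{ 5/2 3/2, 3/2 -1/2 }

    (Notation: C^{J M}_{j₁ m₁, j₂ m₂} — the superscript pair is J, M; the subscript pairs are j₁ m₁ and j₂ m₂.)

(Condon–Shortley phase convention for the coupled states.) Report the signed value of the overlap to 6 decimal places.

√[3·3!2!0!/6! · 4!1!1!2!2!0!] = √(24/5)
  +(−1)^1/∏(1,2,0,0,2,0)! = -1/4  (running -1/4)
⟨..|..⟩ = √(24/5)·(-1/4) = -0.547723

-0.547723  (= −√(3/10))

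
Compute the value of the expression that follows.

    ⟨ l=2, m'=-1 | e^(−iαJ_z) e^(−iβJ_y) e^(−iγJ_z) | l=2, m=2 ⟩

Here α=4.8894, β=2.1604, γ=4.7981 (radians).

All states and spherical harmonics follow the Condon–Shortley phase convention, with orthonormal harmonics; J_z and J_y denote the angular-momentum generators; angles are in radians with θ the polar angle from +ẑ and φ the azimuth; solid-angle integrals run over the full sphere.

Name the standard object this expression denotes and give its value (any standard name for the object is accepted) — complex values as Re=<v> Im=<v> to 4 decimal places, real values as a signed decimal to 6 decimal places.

Wigner D-matrix element, Re=-0.0036 Im=0.6466

This is a Wigner D-matrix element — the rotation-matrix element ⟨l m'| R(α,β,γ) |l m⟩ in the angular-momentum basis.
First d^2_{-1,2}(β=2.1604), then the phase factors e^{-i(-1)α} and e^{-i(2)γ}:
c=cos(2.160400/2)=0.471152, s=sin(2.160400/2)=0.882052; N=√[1·6·24·1]=12.000000
Admissible k: 3..3 (factorial args all ≥0)
  k=3: (−1)^0·12.0000/(6)·0.4712^1·0.8821^3 = +0.646657
d^2_{-1,2}(2.1604) = +0.646657
Attach z-rotation phases: D = e^{-i(-1)(4.8894)}·(+0.646657)·e^{-i(2)(4.7981)} = -0.003614+0.646646i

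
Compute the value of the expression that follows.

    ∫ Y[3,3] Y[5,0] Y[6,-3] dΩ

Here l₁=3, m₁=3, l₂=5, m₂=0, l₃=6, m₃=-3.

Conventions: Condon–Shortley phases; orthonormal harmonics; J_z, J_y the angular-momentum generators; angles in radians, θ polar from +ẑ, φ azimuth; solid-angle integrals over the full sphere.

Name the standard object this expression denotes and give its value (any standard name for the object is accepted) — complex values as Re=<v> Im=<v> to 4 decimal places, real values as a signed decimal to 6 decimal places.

Gaunt coefficient, +0.190675

This is a Gaunt coefficient — the integral of a triple product of spherical harmonics over the sphere.
m-sum 0 ✓  L=14 even ✓  2≤6≤8 ✓
Π(2lᵢ+1) = 7×11×13 = 1001
triangle coeff Δ(3,5,6) = 1/675675
Σ_t [0,2]: t=0:+1/8640 t=1:−1/2304 t=2:+1/8640 = -7/34560
(3j)²=7/429 [(3 5 6; 0 0 0)], sign=-1
Σ_t [0,0]: t=0:+1/34560 = 1/34560
(3j)²=4/143 [(3 5 6; 3 0 -3)], sign=-1
⇒ 4πI² = 196/429
I = (+1)√(196/429/(4π)) = 0.19067531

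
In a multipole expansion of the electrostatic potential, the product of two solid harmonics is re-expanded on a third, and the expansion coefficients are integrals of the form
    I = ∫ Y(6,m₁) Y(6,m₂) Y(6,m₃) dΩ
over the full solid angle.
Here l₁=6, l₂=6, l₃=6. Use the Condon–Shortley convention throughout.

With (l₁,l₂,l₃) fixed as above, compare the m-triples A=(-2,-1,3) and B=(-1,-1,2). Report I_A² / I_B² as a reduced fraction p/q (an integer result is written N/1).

9/40

l's match ⇒ only the (l;m) 3-j factors differ between A and B.
A: triangle coeff Δ(6,6,6) = 1/325909584; Σ_t [2,5]: t=2:+1/1244160 t=3:−1/207360 t=4:+1/276480 t=5:−1/3110400 = -1/1382400; (3j)²=189/92378 [(6 6 6; -2 -1 3)], sign=+1
B: triangle coeff Δ(6,6,6) = 1/325909584; Σ_t [1,5]: t=1:−1/4147200 t=2:+1/207360 t=3:−1/82944 t=4:+1/207360 t=5:−1/4147200 = -1/345600; (3j)²=420/46189 [(6 6 6; -1 -1 2)], sign=-1
I_A²/I_B² = (189/92378)/(420/46189) = 9/40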